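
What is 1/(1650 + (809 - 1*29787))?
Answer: -1/27328 ≈ -3.6592e-5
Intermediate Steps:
1/(1650 + (809 - 1*29787)) = 1/(1650 + (809 - 29787)) = 1/(1650 - 28978) = 1/(-27328) = -1/27328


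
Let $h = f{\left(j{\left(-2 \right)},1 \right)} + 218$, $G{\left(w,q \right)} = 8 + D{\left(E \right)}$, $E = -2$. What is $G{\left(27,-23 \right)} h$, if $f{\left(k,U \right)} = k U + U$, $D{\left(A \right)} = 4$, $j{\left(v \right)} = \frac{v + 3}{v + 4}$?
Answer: $2634$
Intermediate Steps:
$j{\left(v \right)} = \frac{3 + v}{4 + v}$
$f{\left(k,U \right)} = U + U k$ ($f{\left(k,U \right)} = U k + U = U + U k$)
$G{\left(w,q \right)} = 12$ ($G{\left(w,q \right)} = 8 + 4 = 12$)
$h = \frac{439}{2}$ ($h = 1 \left(1 + \frac{3 - 2}{4 - 2}\right) + 218 = 1 \left(1 + \frac{1}{2} \cdot 1\right) + 218 = 1 \left(1 + \frac{1}{2}\right) + 218 = 1 \cdot \frac{3}{2} + 218 = \frac{3}{2} + 218 = \frac{439}{2} \approx 219.5$)
$G{\left(27,-23 \right)} h = 12 \cdot \frac{439}{2} = 2634$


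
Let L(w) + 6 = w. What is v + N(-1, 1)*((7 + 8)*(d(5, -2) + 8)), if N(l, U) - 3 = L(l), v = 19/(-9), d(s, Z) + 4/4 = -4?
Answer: -1639/9 ≈ -182.11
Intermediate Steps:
d(s, Z) = -5 (d(s, Z) = -1 - 4 = -5)
L(w) = -6 + w
v = -19/9 (v = 19*(-⅑) = -19/9 ≈ -2.1111)
N(l, U) = -3 + l (N(l, U) = 3 + (-6 + l) = -3 + l)
v + N(-1, 1)*((7 + 8)*(d(5, -2) + 8)) = -19/9 + (-3 - 1)*((7 + 8)*(-5 + 8)) = -19/9 - 60*3 = -19/9 - 4*45 = -19/9 - 180 = -1639/9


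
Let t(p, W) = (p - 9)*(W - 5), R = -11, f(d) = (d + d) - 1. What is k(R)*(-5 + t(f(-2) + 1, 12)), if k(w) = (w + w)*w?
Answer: -23232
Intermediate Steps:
f(d) = -1 + 2*d (f(d) = 2*d - 1 = -1 + 2*d)
k(w) = 2*w² (k(w) = (2*w)*w = 2*w²)
t(p, W) = (-9 + p)*(-5 + W)
k(R)*(-5 + t(f(-2) + 1, 12)) = (2*(-11)²)*(-5 + (45 - 9*12 - 5*((-1 + 2*(-2)) + 1) + 12*((-1 + 2*(-2)) + 1))) = (2*121)*(-5 + (45 - 108 - 5*((-1 - 4) + 1) + 12*((-1 - 4) + 1))) = 242*(-5 + (45 - 108 - 5*(-5 + 1) + 12*(-5 + 1))) = 242*(-5 + (45 - 108 - 5*(-4) + 12*(-4))) = 242*(-5 + (45 - 108 + 20 - 48)) = 242*(-5 - 91) = 242*(-96) = -23232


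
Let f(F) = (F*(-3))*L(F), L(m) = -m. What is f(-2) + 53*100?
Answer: 5312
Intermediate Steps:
f(F) = 3*F**2 (f(F) = (F*(-3))*(-F) = (-3*F)*(-F) = 3*F**2)
f(-2) + 53*100 = 3*(-2)**2 + 53*100 = 3*4 + 5300 = 12 + 5300 = 5312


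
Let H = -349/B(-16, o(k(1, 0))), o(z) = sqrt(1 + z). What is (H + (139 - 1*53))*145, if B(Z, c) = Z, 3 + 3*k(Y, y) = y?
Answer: 250125/16 ≈ 15633.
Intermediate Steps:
k(Y, y) = -1 + y/3
H = 349/16 (H = -349/(-16) = -349*(-1/16) = 349/16 ≈ 21.813)
(H + (139 - 1*53))*145 = (349/16 + (139 - 1*53))*145 = (349/16 + (139 - 53))*145 = (349/16 + 86)*145 = (1725/16)*145 = 250125/16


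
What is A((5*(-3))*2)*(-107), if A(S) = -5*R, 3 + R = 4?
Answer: 535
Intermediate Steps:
R = 1 (R = -3 + 4 = 1)
A(S) = -5 (A(S) = -5*1 = -5)
A((5*(-3))*2)*(-107) = -5*(-107) = 535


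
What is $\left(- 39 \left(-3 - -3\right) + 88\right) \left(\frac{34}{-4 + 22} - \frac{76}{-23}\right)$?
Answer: $\frac{94600}{207} \approx 457.0$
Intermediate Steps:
$\left(- 39 \left(-3 - -3\right) + 88\right) \left(\frac{34}{-4 + 22} - \frac{76}{-23}\right) = \left(- 39 \left(-3 + 3\right) + 88\right) \left(\frac{34}{18} - - \frac{76}{23}\right) = \left(\left(-39\right) 0 + 88\right) \left(34 \cdot \frac{1}{18} + \frac{76}{23}\right) = \left(0 + 88\right) \left(\frac{17}{9} + \frac{76}{23}\right) = 88 \cdot \frac{1075}{207} = \frac{94600}{207}$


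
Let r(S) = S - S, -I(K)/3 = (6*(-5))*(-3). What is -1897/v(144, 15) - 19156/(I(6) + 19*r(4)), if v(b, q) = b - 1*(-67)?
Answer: 1764863/28485 ≈ 61.958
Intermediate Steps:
I(K) = -270 (I(K) = -3*6*(-5)*(-3) = -(-90)*(-3) = -3*90 = -270)
r(S) = 0
v(b, q) = 67 + b (v(b, q) = b + 67 = 67 + b)
-1897/v(144, 15) - 19156/(I(6) + 19*r(4)) = -1897/(67 + 144) - 19156/(-270 + 19*0) = -1897/211 - 19156/(-270 + 0) = -1897*1/211 - 19156/(-270) = -1897/211 - 19156*(-1/270) = -1897/211 + 9578/135 = 1764863/28485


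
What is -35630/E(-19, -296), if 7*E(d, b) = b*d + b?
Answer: -124705/2664 ≈ -46.811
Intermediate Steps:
E(d, b) = b/7 + b*d/7 (E(d, b) = (b*d + b)/7 = (b + b*d)/7 = b/7 + b*d/7)
-35630/E(-19, -296) = -35630*(-7/(296*(1 - 19))) = -35630/((1/7)*(-296)*(-18)) = -35630/5328/7 = -35630*7/5328 = -124705/2664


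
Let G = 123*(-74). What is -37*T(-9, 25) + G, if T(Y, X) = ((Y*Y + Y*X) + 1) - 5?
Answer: -3626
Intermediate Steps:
T(Y, X) = -4 + Y² + X*Y (T(Y, X) = ((Y² + X*Y) + 1) - 5 = (1 + Y² + X*Y) - 5 = -4 + Y² + X*Y)
G = -9102
-37*T(-9, 25) + G = -37*(-4 + (-9)² + 25*(-9)) - 9102 = -37*(-4 + 81 - 225) - 9102 = -37*(-148) - 9102 = 5476 - 9102 = -3626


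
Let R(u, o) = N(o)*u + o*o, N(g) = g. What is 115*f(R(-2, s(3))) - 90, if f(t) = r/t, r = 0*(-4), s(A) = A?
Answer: -90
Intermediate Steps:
r = 0
R(u, o) = o² + o*u (R(u, o) = o*u + o*o = o*u + o² = o² + o*u)
f(t) = 0 (f(t) = 0/t = 0)
115*f(R(-2, s(3))) - 90 = 115*0 - 90 = 0 - 90 = -90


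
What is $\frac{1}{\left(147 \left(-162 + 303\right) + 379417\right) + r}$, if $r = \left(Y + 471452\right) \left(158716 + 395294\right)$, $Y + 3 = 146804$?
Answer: $\frac{1}{342518744674} \approx 2.9195 \cdot 10^{-12}$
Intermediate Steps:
$Y = 146801$ ($Y = -3 + 146804 = 146801$)
$r = 342518344530$ ($r = \left(146801 + 471452\right) \left(158716 + 395294\right) = 618253 \cdot 554010 = 342518344530$)
$\frac{1}{\left(147 \left(-162 + 303\right) + 379417\right) + r} = \frac{1}{\left(147 \left(-162 + 303\right) + 379417\right) + 342518344530} = \frac{1}{\left(147 \cdot 141 + 379417\right) + 342518344530} = \frac{1}{\left(20727 + 379417\right) + 342518344530} = \frac{1}{400144 + 342518344530} = \frac{1}{342518744674}$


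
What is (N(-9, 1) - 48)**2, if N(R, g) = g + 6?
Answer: 1681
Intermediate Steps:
N(R, g) = 6 + g
(N(-9, 1) - 48)**2 = ((6 + 1) - 48)**2 = (7 - 48)**2 = (-41)**2 = 1681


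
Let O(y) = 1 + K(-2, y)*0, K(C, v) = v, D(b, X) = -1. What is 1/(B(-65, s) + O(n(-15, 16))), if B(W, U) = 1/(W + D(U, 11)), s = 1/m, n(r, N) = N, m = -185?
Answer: 66/65 ≈ 1.0154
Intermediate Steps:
s = -1/185 (s = 1/(-185) = -1/185 ≈ -0.0054054)
O(y) = 1 (O(y) = 1 + y*0 = 1 + 0 = 1)
B(W, U) = 1/(-1 + W) (B(W, U) = 1/(W - 1) = 1/(-1 + W))
1/(B(-65, s) + O(n(-15, 16))) = 1/(1/(-1 - 65) + 1) = 1/(1/(-66) + 1) = 1/(-1/66 + 1) = 1/(65/66) = 66/65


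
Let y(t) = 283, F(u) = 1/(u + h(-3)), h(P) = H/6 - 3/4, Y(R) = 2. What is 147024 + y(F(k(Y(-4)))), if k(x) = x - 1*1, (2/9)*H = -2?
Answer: 147307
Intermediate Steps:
H = -9 (H = (9/2)*(-2) = -9)
k(x) = -1 + x (k(x) = x - 1 = -1 + x)
h(P) = -9/4 (h(P) = -9/6 - 3/4 = -9*⅙ - 3*¼ = -3/2 - ¾ = -9/4)
F(u) = 1/(-9/4 + u) (F(u) = 1/(u - 9/4) = 1/(-9/4 + u))
147024 + y(F(k(Y(-4)))) = 147024 + 283 = 147307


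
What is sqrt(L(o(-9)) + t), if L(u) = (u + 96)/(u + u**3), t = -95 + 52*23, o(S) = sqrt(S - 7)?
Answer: sqrt(247710 + 360*I)/15 ≈ 33.18 + 0.024111*I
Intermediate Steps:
o(S) = sqrt(-7 + S)
t = 1101 (t = -95 + 1196 = 1101)
L(u) = (96 + u)/(u + u**3)
sqrt(L(o(-9)) + t) = sqrt((96 + sqrt(-7 - 9))/(sqrt(-7 - 9) + (sqrt(-7 - 9))**3) + 1101) = sqrt((96 + sqrt(-16))/(sqrt(-16) + (sqrt(-16))**3) + 1101) = sqrt((96 + 4*I)/(4*I + (4*I)**3) + 1101) = sqrt((96 + 4*I)/(4*I - 64*I) + 1101) = sqrt((96 + 4*I)/((-60*I)) + 1101) = sqrt((I/60)*(96 + 4*I) + 1101) = sqrt(I*(96 + 4*I)/60 + 1101) = sqrt(1101 + I*(96 + 4*I)/60)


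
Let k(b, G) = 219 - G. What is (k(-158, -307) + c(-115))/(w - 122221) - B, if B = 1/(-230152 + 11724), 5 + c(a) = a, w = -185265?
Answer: -44187141/33581776004 ≈ -0.0013158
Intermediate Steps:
c(a) = -5 + a
B = -1/218428 (B = 1/(-218428) = -1/218428 ≈ -4.5782e-6)
(k(-158, -307) + c(-115))/(w - 122221) - B = ((219 - 1*(-307)) + (-5 - 115))/(-185265 - 122221) - 1*(-1/218428) = ((219 + 307) - 120)/(-307486) + 1/218428 = (526 - 120)*(-1/307486) + 1/218428 = 406*(-1/307486) + 1/218428 = -203/153743 + 1/218428 = -44187141/33581776004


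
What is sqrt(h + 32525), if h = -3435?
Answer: sqrt(29090) ≈ 170.56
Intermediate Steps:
sqrt(h + 32525) = sqrt(-3435 + 32525) = sqrt(29090)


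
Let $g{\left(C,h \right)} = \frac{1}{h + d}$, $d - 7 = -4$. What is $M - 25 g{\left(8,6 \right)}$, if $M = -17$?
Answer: $- \frac{178}{9} \approx -19.778$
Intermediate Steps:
$d = 3$ ($d = 7 - 4 = 3$)
$g{\left(C,h \right)} = \frac{1}{3 + h}$ ($g{\left(C,h \right)} = \frac{1}{h + 3} = \frac{1}{3 + h}$)
$M - 25 g{\left(8,6 \right)} = -17 - \frac{25}{3 + 6} = -17 - \frac{25}{9} = - \frac{178}{9}$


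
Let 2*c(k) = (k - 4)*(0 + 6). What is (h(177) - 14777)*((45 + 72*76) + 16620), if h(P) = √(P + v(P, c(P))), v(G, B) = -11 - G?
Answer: -327118449 + 22137*I*√11 ≈ -3.2712e+8 + 73420.0*I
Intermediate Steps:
c(k) = -12 + 3*k (c(k) = ((k - 4)*(0 + 6))/2 = ((-4 + k)*6)/2 = (-24 + 6*k)/2 = -12 + 3*k)
h(P) = I*√11 (h(P) = √(P + (-11 - P)) = √(-11) = I*√11)
(h(177) - 14777)*((45 + 72*76) + 16620) = (I*√11 - 14777)*((45 + 72*76) + 16620) = (-14777 + I*√11)*((45 + 5472) + 16620) = (-14777 + I*√11)*(5517 + 16620) = (-14777 + I*√11)*22137 = -327118449 + 22137*I*√11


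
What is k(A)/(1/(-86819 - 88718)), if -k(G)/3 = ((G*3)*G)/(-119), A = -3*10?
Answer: -1421849700/119 ≈ -1.1948e+7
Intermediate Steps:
A = -30
k(G) = 9*G²/119 (k(G) = -3*(G*3)*G/(-119) = -3*(3*G)*G*(-1)/119 = -3*3*G²*(-1)/119 = -(-9)*G²/119 = 9*G²/119)
k(A)/(1/(-86819 - 88718)) = ((9/119)*(-30)²)/(1/(-86819 - 88718)) = ((9/119)*900)/(1/(-175537)) = 8100/(119*(-1/175537)) = (8100/119)*(-175537) = -1421849700/119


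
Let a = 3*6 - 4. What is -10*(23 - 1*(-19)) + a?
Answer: -406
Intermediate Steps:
a = 14 (a = 18 - 4 = 14)
-10*(23 - 1*(-19)) + a = -10*(23 - 1*(-19)) + 14 = -10*(23 + 19) + 14 = -10*42 + 14 = -420 + 14 = -406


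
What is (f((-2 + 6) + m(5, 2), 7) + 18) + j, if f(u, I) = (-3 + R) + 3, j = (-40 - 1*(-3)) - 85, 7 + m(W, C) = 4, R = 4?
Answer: -100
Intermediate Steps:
m(W, C) = -3 (m(W, C) = -7 + 4 = -3)
j = -122 (j = (-40 + 3) - 85 = -37 - 85 = -122)
f(u, I) = 4 (f(u, I) = (-3 + 4) + 3 = 1 + 3 = 4)
(f((-2 + 6) + m(5, 2), 7) + 18) + j = (4 + 18) - 122 = 22 - 122 = -100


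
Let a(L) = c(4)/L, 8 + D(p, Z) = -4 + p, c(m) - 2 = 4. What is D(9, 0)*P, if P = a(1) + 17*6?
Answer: -324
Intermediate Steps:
c(m) = 6 (c(m) = 2 + 4 = 6)
D(p, Z) = -12 + p (D(p, Z) = -8 + (-4 + p) = -12 + p)
a(L) = 6/L
P = 108 (P = 6/1 + 17*6 = 6*1 + 102 = 6 + 102 = 108)
D(9, 0)*P = (-12 + 9)*108 = -3*108 = -324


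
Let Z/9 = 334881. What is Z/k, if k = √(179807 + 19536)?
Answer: 3013929*√199343/199343 ≈ 6750.4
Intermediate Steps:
Z = 3013929 (Z = 9*334881 = 3013929)
k = √199343 ≈ 446.48
Z/k = 3013929/(√199343) = 3013929*(√199343/199343) = 3013929*√199343/199343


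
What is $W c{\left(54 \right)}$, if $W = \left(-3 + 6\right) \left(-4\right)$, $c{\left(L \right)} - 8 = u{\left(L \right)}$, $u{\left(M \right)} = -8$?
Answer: $0$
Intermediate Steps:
$c{\left(L \right)} = 0$ ($c{\left(L \right)} = 8 - 8 = 0$)
$W = -12$ ($W = 3 \left(-4\right) = -12$)
$W c{\left(54 \right)} = \left(-12\right) 0 = 0$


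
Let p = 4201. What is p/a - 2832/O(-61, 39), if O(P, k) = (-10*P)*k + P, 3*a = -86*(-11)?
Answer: 296377515/22447634 ≈ 13.203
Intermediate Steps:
a = 946/3 (a = (-86*(-11))/3 = (⅓)*946 = 946/3 ≈ 315.33)
O(P, k) = P - 10*P*k (O(P, k) = -10*P*k + P = P - 10*P*k)
p/a - 2832/O(-61, 39) = 4201/(946/3) - 2832*(-1/(61*(1 - 10*39))) = 4201*(3/946) - 2832*(-1/(61*(1 - 390))) = 12603/946 - 2832/((-61*(-389))) = 12603/946 - 2832/23729 = 296377515/22447634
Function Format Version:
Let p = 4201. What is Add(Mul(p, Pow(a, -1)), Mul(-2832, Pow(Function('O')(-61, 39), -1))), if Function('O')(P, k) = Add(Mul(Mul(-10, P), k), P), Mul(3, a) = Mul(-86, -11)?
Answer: Rational(296377515, 22447634) ≈ 13.203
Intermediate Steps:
a = Rational(946, 3) (a = Mul(Rational(1, 3), Mul(-86, -11)) = Mul(Rational(1, 3), 946) = Rational(946, 3) ≈ 315.33)
Function('O')(P, k) = Add(P, Mul(-10, P, k)) (Function('O')(P, k) = Add(Mul(-10, P, k), P) = Add(P, Mul(-10, P, k)))
Add(Mul(p, Pow(a, -1)), Mul(-2832, Pow(Function('O')(-61, 39), -1))) = Add(Mul(4201, Pow(Rational(946, 3), -1)), Mul(-2832, Pow(Mul(-61, Add(1, Mul(-10, 39))), -1))) = Add(Mul(4201, Rational(3, 946)), Mul(-2832, Pow(Mul(-61, Add(1, -390)), -1))) = Add(Rational(12603, 946), Mul(-2832, Pow(Mul(-61, -389), -1))) = Add(Rational(12603, 946), Mul(-2832, Pow(23729, -1))) = Add(Rational(12603, 946), Mul(-2832, Rational(1, 23729))) = Add(Rational(12603, 946), Rational(-2832, 23729)) = Rational(296377515, 22447634)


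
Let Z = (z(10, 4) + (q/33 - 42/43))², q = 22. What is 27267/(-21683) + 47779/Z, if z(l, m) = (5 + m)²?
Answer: 14285638509510/2349294093923 ≈ 6.0808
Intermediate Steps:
Z = 108347281/16641 (Z = ((5 + 4)² + (22/33 - 42/43))² = (9² + (22*(1/33) - 42*1/43))² = (81 + (⅔ - 42/43))² = (81 - 40/129)² = (10409/129)² = 108347281/16641 ≈ 6510.9)
27267/(-21683) + 47779/Z = 27267/(-21683) + 47779/(108347281/16641) = 27267*(-1/21683) + 47779*(16641/108347281) = -27267/21683 + 795090339/108347281 = 14285638509510/2349294093923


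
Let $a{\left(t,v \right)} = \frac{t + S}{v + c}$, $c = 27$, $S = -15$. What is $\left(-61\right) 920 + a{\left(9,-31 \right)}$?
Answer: $- \frac{112237}{2} \approx -56119.0$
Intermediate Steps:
$a{\left(t,v \right)} = \frac{-15 + t}{27 + v}$ ($a{\left(t,v \right)} = \frac{t - 15}{v + 27} = \frac{-15 + t}{27 + v}$)
$\left(-61\right) 920 + a{\left(9,-31 \right)} = \left(-61\right) 920 + \frac{-15 + 9}{27 - 31} = -56120 + \frac{1}{-4} \left(-6\right) = -56120 - - \frac{3}{2} = -56120 + \frac{3}{2} = - \frac{112237}{2}$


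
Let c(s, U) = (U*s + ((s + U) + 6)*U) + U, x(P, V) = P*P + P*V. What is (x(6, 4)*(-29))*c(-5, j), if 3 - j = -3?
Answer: -31320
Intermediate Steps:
j = 6 (j = 3 - 1*(-3) = 3 + 3 = 6)
x(P, V) = P² + P*V
c(s, U) = U + U*s + U*(6 + U + s) (c(s, U) = (U*s + ((U + s) + 6)*U) + U = (U*s + (6 + U + s)*U) + U = (U*s + U*(6 + U + s)) + U = U + U*s + U*(6 + U + s))
(x(6, 4)*(-29))*c(-5, j) = ((6*(6 + 4))*(-29))*(6*(7 + 6 + 2*(-5))) = ((6*10)*(-29))*(6*(7 + 6 - 10)) = (60*(-29))*(6*3) = -1740*18 = -31320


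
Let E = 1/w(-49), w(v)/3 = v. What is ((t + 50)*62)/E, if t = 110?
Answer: -1458240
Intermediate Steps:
w(v) = 3*v
E = -1/147 (E = 1/(3*(-49)) = 1/(-147) = -1/147 ≈ -0.0068027)
((t + 50)*62)/E = ((110 + 50)*62)/(-1/147) = (160*62)*(-147) = 9920*(-147) = -1458240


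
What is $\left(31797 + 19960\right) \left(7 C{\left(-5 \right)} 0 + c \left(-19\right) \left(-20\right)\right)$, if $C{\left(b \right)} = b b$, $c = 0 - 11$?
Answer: $-216344260$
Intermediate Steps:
$c = -11$
$C{\left(b \right)} = b^{2}$
$\left(31797 + 19960\right) \left(7 C{\left(-5 \right)} 0 + c \left(-19\right) \left(-20\right)\right) = \left(31797 + 19960\right) \left(7 \left(-5\right)^{2} \cdot 0 + \left(-11\right) \left(-19\right) \left(-20\right)\right) = 51757 \left(7 \cdot 25 \cdot 0 + 209 \left(-20\right)\right) = 51757 \left(175 \cdot 0 - 4180\right) = 51757 \left(0 - 4180\right) = 51757 \left(-4180\right) = -216344260$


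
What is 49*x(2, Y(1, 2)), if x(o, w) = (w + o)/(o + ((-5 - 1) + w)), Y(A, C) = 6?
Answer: 196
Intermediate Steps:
x(o, w) = (o + w)/(-6 + o + w) (x(o, w) = (o + w)/(o + (-6 + w)) = (o + w)/(-6 + o + w))
49*x(2, Y(1, 2)) = 49*((2 + 6)/(-6 + 2 + 6)) = 49*(8/2) = 49*((1/2)*8) = 49*4 = 196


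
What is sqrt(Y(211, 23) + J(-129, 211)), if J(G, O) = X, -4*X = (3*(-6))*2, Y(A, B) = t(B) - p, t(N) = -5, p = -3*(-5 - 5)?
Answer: I*sqrt(26) ≈ 5.099*I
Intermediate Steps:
p = 30 (p = -3*(-10) = 30)
Y(A, B) = -35 (Y(A, B) = -5 - 1*30 = -5 - 30 = -35)
X = 9 (X = -3*(-6)*2/4 = -(-9)*2/2 = -1/4*(-36) = 9)
J(G, O) = 9
sqrt(Y(211, 23) + J(-129, 211)) = sqrt(-35 + 9) = sqrt(-26) = I*sqrt(26)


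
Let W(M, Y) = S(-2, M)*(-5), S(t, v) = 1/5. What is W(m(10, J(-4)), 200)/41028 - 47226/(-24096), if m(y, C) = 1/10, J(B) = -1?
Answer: 80731843/41192112 ≈ 1.9599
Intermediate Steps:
S(t, v) = 1/5
m(y, C) = 1/10
W(M, Y) = -1 (W(M, Y) = (1/5)*(-5) = -1)
W(m(10, J(-4)), 200)/41028 - 47226/(-24096) = -1/41028 - 47226/(-24096) = -1*1/41028 - 47226*(-1/24096) = -1/41028 + 7871/4016 = 80731843/41192112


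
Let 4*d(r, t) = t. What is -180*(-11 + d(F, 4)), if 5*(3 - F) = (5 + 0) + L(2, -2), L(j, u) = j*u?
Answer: 1800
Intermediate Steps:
F = 14/5 (F = 3 - ((5 + 0) + 2*(-2))/5 = 3 - (5 - 4)/5 = 3 - 1/5*1 = 3 - 1/5 = 14/5 ≈ 2.8000)
d(r, t) = t/4
-180*(-11 + d(F, 4)) = -180*(-11 + (1/4)*4) = -180*(-11 + 1) = -180*(-10) = -10*(-180) = 1800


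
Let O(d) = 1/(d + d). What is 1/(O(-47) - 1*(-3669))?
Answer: 94/344885 ≈ 0.00027255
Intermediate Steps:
O(d) = 1/(2*d)
1/(O(-47) - 1*(-3669)) = 1/((½)/(-47) - 1*(-3669)) = 1/((½)*(-1/47) + 3669) = 1/(-1/94 + 3669) = 1/(344885/94) = 94/344885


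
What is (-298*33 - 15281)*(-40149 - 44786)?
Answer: 2133142525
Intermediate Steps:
(-298*33 - 15281)*(-40149 - 44786) = (-9834 - 15281)*(-84935) = -25115*(-84935) = 2133142525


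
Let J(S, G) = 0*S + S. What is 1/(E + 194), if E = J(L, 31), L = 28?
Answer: 1/222 ≈ 0.0045045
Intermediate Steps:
J(S, G) = S (J(S, G) = 0 + S = S)
E = 28
1/(E + 194) = 1/(28 + 194) = 1/222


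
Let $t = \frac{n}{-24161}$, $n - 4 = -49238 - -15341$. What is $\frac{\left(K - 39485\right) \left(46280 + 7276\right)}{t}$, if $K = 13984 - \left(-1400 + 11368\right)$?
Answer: $- \frac{45895698356004}{33893} \approx -1.3541 \cdot 10^{9}$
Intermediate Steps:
$K = 4016$ ($K = 13984 - 9968 = 4016$)
$n = -33893$ ($n = 4 - 33897 = -33893$)
$t = \frac{33893}{24161}$ ($t = - \frac{33893}{-24161} = \left(-33893\right) \left(- \frac{1}{24161}\right) = \frac{33893}{24161} \approx 1.4028$)
$\frac{\left(K - 39485\right) \left(46280 + 7276\right)}{t} = \frac{\left(4016 - 39485\right) \left(46280 + 7276\right)}{\frac{33893}{24161}} = \left(-35469\right) 53556 \cdot \frac{24161}{33893} = \left(-1899577764\right) \frac{24161}{33893} = - \frac{45895698356004}{33893}$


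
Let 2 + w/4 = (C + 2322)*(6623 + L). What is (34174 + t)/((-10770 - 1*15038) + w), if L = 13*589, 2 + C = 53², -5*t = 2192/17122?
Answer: 731408487/6269705366260 ≈ 0.00011666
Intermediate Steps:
t = -1096/42805 (t = -2192/(5*17122) = -⅕*1096/8561 = -1096/42805 ≈ -0.025604)
C = 2807 (C = -2 + 53² = -2 + 2809 = 2807)
L = 7657
w = 292968472 (w = -8 + 4*((2807 + 2322)*(6623 + 7657)) = -8 + 4*(5129*14280) = -8 + 4*73242120 = -8 + 292968480 = 292968472)
(34174 + t)/((-10770 - 1*15038) + w) = (34174 - 1096/42805)/((-10770 - 1*15038) + 292968472) = 1462816974/(42805*((-10770 - 15038) + 292968472)) = 1462816974/(42805*(-25808 + 292968472)) = (1462816974/42805)/292942664 = (1462816974/42805)*(1/292942664) = 731408487/6269705366260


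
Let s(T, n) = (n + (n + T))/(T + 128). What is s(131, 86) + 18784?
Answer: 4865359/259 ≈ 18785.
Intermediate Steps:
s(T, n) = (T + 2*n)/(128 + T) (s(T, n) = (n + (T + n))/(128 + T) = (T + 2*n)/(128 + T))
s(131, 86) + 18784 = (131 + 2*86)/(128 + 131) + 18784 = (131 + 172)/259 + 18784 = (1/259)*303 + 18784 = 303/259 + 18784 = 4865359/259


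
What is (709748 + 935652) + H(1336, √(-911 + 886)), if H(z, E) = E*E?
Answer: 1645375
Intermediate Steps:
H(z, E) = E²
(709748 + 935652) + H(1336, √(-911 + 886)) = (709748 + 935652) + (√(-911 + 886))² = 1645400 + (√(-25))² = 1645400 + (5*I)² = 1645400 - 25 = 1645375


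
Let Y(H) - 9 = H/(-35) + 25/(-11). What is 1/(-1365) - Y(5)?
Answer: -98876/15015 ≈ -6.5851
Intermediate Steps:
Y(H) = 74/11 - H/35 (Y(H) = 9 + (H/(-35) + 25/(-11)) = 9 + (H*(-1/35) + 25*(-1/11)) = 9 + (-H/35 - 25/11) = 9 + (-25/11 - H/35) = 74/11 - H/35)
1/(-1365) - Y(5) = 1/(-1365) - (74/11 - 1/35*5) = -1/1365 - (74/11 - ⅐) = -1/1365 - 1*507/77 = -1/1365 - 507/77 = -98876/15015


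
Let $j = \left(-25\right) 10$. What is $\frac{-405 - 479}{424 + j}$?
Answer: $- \frac{442}{87} \approx -5.0805$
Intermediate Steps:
$j = -250$
$\frac{-405 - 479}{424 + j} = \frac{-405 - 479}{424 - 250} = - \frac{884}{174} = \left(-884\right) \frac{1}{174} = - \frac{442}{87}$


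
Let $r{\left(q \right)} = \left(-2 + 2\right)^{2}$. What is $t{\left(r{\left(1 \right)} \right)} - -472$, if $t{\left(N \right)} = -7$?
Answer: $465$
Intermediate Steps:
$r{\left(q \right)} = 0$ ($r{\left(q \right)} = 0^{2} = 0$)
$t{\left(r{\left(1 \right)} \right)} - -472 = -7 - -472 = -7 + 472 = 465$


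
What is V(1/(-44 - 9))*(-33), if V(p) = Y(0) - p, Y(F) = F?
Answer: -33/53 ≈ -0.62264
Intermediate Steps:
V(p) = -p (V(p) = 0 - p = -p)
V(1/(-44 - 9))*(-33) = -1/(-44 - 9)*(-33) = -1/(-53)*(-33) = -1*(-1/53)*(-33) = (1/53)*(-33) = -33/53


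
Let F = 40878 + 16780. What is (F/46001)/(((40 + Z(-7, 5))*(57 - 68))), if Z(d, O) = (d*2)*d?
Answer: -28829/34914759 ≈ -0.00082570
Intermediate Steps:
F = 57658
Z(d, O) = 2*d² (Z(d, O) = (2*d)*d = 2*d²)
(F/46001)/(((40 + Z(-7, 5))*(57 - 68))) = (57658/46001)/(((40 + 2*(-7)²)*(57 - 68))) = (57658*(1/46001))/(((40 + 2*49)*(-11))) = 57658/(46001*(((40 + 98)*(-11)))) = 57658/(46001*((138*(-11)))) = (57658/46001)/(-1518) = (57658/46001)*(-1/1518) = -28829/34914759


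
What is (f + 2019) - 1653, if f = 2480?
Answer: 2846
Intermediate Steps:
(f + 2019) - 1653 = (2480 + 2019) - 1653 = 4499 - 1653 = 2846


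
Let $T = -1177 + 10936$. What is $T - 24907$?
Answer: $-15148$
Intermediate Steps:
$T = 9759$
$T - 24907 = 9759 - 24907 = -15148$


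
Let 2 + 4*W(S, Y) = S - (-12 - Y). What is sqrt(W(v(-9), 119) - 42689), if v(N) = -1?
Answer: I*sqrt(42657) ≈ 206.54*I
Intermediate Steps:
W(S, Y) = 5/2 + S/4 + Y/4 (W(S, Y) = -1/2 + (S - (-12 - Y))/4 = -1/2 + (S + (12 + Y))/4 = -1/2 + (12 + S + Y)/4 = -1/2 + (3 + S/4 + Y/4) = 5/2 + S/4 + Y/4)
sqrt(W(v(-9), 119) - 42689) = sqrt((5/2 + (1/4)*(-1) + (1/4)*119) - 42689) = sqrt((5/2 - 1/4 + 119/4) - 42689) = sqrt(32 - 42689) = sqrt(-42657) = I*sqrt(42657)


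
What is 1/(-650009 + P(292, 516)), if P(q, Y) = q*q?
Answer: -1/564745 ≈ -1.7707e-6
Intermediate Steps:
P(q, Y) = q²
1/(-650009 + P(292, 516)) = 1/(-650009 + 292²) = 1/(-650009 + 85264) = 1/(-564745) = -1/564745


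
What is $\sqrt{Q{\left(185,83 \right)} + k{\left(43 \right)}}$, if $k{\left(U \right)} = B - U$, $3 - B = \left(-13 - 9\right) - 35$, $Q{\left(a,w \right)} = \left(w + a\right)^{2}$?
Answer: $\sqrt{71841} \approx 268.03$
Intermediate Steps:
$Q{\left(a,w \right)} = \left(a + w\right)^{2}$
$B = 60$ ($B = 3 - \left(\left(-13 - 9\right) - 35\right) = 3 - \left(-22 - 35\right) = 3 - -57 = 3 + 57 = 60$)
$k{\left(U \right)} = 60 - U$
$\sqrt{Q{\left(185,83 \right)} + k{\left(43 \right)}} = \sqrt{\left(185 + 83\right)^{2} + \left(60 - 43\right)} = \sqrt{268^{2} + \left(60 - 43\right)} = \sqrt{71824 + 17} = \sqrt{71841}$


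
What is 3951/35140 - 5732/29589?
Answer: -12073763/148536780 ≈ -0.081285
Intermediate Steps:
3951/35140 - 5732/29589 = -12073763/148536780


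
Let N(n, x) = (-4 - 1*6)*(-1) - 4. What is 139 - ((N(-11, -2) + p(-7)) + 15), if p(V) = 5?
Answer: 113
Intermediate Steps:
N(n, x) = 6 (N(n, x) = (-4 - 6)*(-1) - 4 = -10*(-1) - 4 = 10 - 4 = 6)
139 - ((N(-11, -2) + p(-7)) + 15) = 139 - ((6 + 5) + 15) = 139 - (11 + 15) = 139 - 1*26 = 139 - 26 = 113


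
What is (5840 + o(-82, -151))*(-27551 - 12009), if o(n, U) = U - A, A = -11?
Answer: -225492000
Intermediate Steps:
o(n, U) = 11 + U (o(n, U) = U - 1*(-11) = U + 11 = 11 + U)
(5840 + o(-82, -151))*(-27551 - 12009) = (5840 + (11 - 151))*(-27551 - 12009) = (5840 - 140)*(-39560) = 5700*(-39560) = -225492000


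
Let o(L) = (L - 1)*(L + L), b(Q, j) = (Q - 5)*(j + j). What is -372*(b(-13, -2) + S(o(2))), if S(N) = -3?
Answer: -25668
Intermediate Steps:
b(Q, j) = 2*j*(-5 + Q) (b(Q, j) = (-5 + Q)*(2*j) = 2*j*(-5 + Q))
o(L) = 2*L*(-1 + L) (o(L) = (-1 + L)*(2*L) = 2*L*(-1 + L))
-372*(b(-13, -2) + S(o(2))) = -372*(2*(-2)*(-5 - 13) - 3) = -372*(2*(-2)*(-18) - 3) = -372*(72 - 3) = -372*69 = -25668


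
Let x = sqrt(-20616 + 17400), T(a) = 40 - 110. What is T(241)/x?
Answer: 35*I*sqrt(201)/402 ≈ 1.2344*I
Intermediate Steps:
T(a) = -70
x = 4*I*sqrt(201) (x = sqrt(-3216) = 4*I*sqrt(201) ≈ 56.71*I)
T(241)/x = -70*(-I*sqrt(201)/804) = -(-35)*I*sqrt(201)/402 = 35*I*sqrt(201)/402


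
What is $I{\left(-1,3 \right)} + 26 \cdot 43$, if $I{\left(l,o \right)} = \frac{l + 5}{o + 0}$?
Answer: $\frac{3358}{3} \approx 1119.3$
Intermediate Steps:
$I{\left(l,o \right)} = \frac{5 + l}{o}$
$I{\left(-1,3 \right)} + 26 \cdot 43 = \frac{5 - 1}{3} + 26 \cdot 43 = \frac{1}{3} \cdot 4 + 1118 = \frac{4}{3} + 1118 = \frac{3358}{3}$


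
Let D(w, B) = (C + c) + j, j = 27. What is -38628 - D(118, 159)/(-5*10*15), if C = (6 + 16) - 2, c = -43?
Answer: -14485498/375 ≈ -38628.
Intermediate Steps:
C = 20 (C = 22 - 2 = 20)
D(w, B) = 4 (D(w, B) = (20 - 43) + 27 = -23 + 27 = 4)
-38628 - D(118, 159)/(-5*10*15) = -38628 - 4/(-5*10*15) = -38628 - 4/((-50*15)) = -38628 - 4/(-750) = -38628 - 4*(-1)/750 = -38628 - 1*(-2/375) = -38628 + 2/375 = -14485498/375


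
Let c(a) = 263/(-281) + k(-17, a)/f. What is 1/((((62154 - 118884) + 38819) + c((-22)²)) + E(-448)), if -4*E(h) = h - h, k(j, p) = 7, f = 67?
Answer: -18827/337226051 ≈ -5.5829e-5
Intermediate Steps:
E(h) = 0 (E(h) = -(h - h)/4 = -¼*0 = 0)
c(a) = -15654/18827 (c(a) = 263/(-281) + 7/67 = 263*(-1/281) + 7*(1/67) = -263/281 + 7/67 = -15654/18827)
1/((((62154 - 118884) + 38819) + c((-22)²)) + E(-448)) = 1/((((62154 - 118884) + 38819) - 15654/18827) + 0) = 1/(((-56730 + 38819) - 15654/18827) + 0) = 1/((-17911 - 15654/18827) + 0) = 1/(-337226051/18827 + 0) = 1/(-337226051/18827) = -18827/337226051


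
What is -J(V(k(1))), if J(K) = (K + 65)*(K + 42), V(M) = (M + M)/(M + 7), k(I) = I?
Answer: -44109/16 ≈ -2756.8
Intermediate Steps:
V(M) = 2*M/(7 + M) (V(M) = (2*M)/(7 + M) = 2*M/(7 + M))
J(K) = (42 + K)*(65 + K) (J(K) = (65 + K)*(42 + K) = (42 + K)*(65 + K))
-J(V(k(1))) = -(2730 + (2*1/(7 + 1))² + 107*(2*1/(7 + 1))) = -(2730 + (2*1/8)² + 107*(2*1/8)) = -(2730 + (2*1*(⅛))² + 107*(2*1*(⅛))) = -(2730 + (¼)² + 107*(¼)) = -(2730 + 1/16 + 107/4) = -1*44109/16 = -44109/16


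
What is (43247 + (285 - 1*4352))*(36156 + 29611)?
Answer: 2576751060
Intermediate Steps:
(43247 + (285 - 1*4352))*(36156 + 29611) = (43247 + (285 - 4352))*65767 = (43247 - 4067)*65767 = 39180*65767 = 2576751060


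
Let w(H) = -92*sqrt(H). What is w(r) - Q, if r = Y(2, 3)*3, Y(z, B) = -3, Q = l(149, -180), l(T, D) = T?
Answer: -149 - 276*I ≈ -149.0 - 276.0*I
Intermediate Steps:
Q = 149
r = -9 (r = -3*3 = -9)
w(r) - Q = -276*I - 1*149 = -276*I - 149 = -149 - 276*I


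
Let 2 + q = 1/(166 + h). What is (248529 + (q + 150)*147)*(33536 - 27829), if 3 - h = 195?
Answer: 3084968457/2 ≈ 1.5425e+9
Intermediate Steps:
h = -192 (h = 3 - 1*195 = 3 - 195 = -192)
q = -53/26 (q = -2 + 1/(166 - 192) = -2 + 1/(-26) = -2 - 1/26 = -53/26 ≈ -2.0385)
(248529 + (q + 150)*147)*(33536 - 27829) = (248529 + (-53/26 + 150)*147)*(33536 - 27829) = (248529 + (3847/26)*147)*5707 = (248529 + 565509/26)*5707 = (7027263/26)*5707 = 3084968457/2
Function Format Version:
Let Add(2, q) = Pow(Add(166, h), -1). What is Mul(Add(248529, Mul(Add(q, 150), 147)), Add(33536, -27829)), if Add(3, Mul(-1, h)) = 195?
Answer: Rational(3084968457, 2) ≈ 1.5425e+9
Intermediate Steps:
h = -192 (h = Add(3, Mul(-1, 195)) = Add(3, -195) = -192)
q = Rational(-53, 26) (q = Add(-2, Pow(Add(166, -192), -1)) = Add(-2, Pow(-26, -1)) = Add(-2, Rational(-1, 26)) = Rational(-53, 26) ≈ -2.0385)
Mul(Add(248529, Mul(Add(q, 150), 147)), Add(33536, -27829)) = Mul(Add(248529, Mul(Add(Rational(-53, 26), 150), 147)), Add(33536, -27829)) = Mul(Add(248529, Mul(Rational(3847, 26), 147)), 5707) = Mul(Add(248529, Rational(565509, 26)), 5707) = Mul(Rational(7027263, 26), 5707) = Rational(3084968457, 2)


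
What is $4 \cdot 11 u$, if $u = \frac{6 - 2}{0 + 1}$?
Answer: $176$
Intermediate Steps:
$u = 4$ ($u = \frac{4}{1} = 4 \cdot 1 = 4$)
$4 \cdot 11 u = 4 \cdot 11 \cdot 4 = 44 \cdot 4 = 176$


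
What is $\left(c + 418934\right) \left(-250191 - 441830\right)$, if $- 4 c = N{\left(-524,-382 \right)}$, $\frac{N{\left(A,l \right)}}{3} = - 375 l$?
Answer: $- \frac{431124238853}{2} \approx -2.1556 \cdot 10^{11}$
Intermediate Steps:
$N{\left(A,l \right)} = - 1125 l$ ($N{\left(A,l \right)} = 3 \left(- 375 l\right) = - 1125 l$)
$c = - \frac{214875}{2}$ ($c = - \frac{\left(-1125\right) \left(-382\right)}{4} = \left(- \frac{1}{4}\right) 429750 = - \frac{214875}{2} \approx -1.0744 \cdot 10^{5}$)
$\left(c + 418934\right) \left(-250191 - 441830\right) = \left(- \frac{214875}{2} + 418934\right) \left(-250191 - 441830\right) = \frac{622993}{2} \left(-692021\right) = - \frac{431124238853}{2}$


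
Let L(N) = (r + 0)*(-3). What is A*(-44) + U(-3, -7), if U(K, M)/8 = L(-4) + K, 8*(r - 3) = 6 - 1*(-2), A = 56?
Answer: -2584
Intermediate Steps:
r = 4 (r = 3 + (6 - 1*(-2))/8 = 3 + (6 + 2)/8 = 3 + (⅛)*8 = 3 + 1 = 4)
L(N) = -12 (L(N) = (4 + 0)*(-3) = 4*(-3) = -12)
U(K, M) = -96 + 8*K (U(K, M) = 8*(-12 + K) = -96 + 8*K)
A*(-44) + U(-3, -7) = 56*(-44) + (-96 + 8*(-3)) = -2464 + (-96 - 24) = -2464 - 120 = -2584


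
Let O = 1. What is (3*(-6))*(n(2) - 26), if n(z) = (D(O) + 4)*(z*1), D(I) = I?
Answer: 288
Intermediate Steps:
n(z) = 5*z (n(z) = (1 + 4)*(z*1) = 5*z)
(3*(-6))*(n(2) - 26) = (3*(-6))*(5*2 - 26) = -18*(10 - 26) = -18*(-16) = 288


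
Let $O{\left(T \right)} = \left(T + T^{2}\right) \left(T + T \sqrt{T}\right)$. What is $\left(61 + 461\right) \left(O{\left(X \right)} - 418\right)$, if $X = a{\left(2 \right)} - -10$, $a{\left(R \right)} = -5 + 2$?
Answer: $-13572 + 204624 \sqrt{7} \approx 5.2781 \cdot 10^{5}$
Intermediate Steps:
$a{\left(R \right)} = -3$
$X = 7$ ($X = -3 - -10 = -3 + 10 = 7$)
$O{\left(T \right)} = \left(T + T^{2}\right) \left(T + T^{\frac{3}{2}}\right)$
$\left(61 + 461\right) \left(O{\left(X \right)} - 418\right) = \left(61 + 461\right) \left(\left(7^{2} + 7^{3} + 7^{\frac{5}{2}} + 7^{\frac{7}{2}}\right) - 418\right) = 522 \left(\left(49 + 343 + 49 \sqrt{7} + 343 \sqrt{7}\right) - 418\right) = 522 \left(\left(392 + 392 \sqrt{7}\right) - 418\right) = 522 \left(-26 + 392 \sqrt{7}\right) = -13572 + 204624 \sqrt{7}$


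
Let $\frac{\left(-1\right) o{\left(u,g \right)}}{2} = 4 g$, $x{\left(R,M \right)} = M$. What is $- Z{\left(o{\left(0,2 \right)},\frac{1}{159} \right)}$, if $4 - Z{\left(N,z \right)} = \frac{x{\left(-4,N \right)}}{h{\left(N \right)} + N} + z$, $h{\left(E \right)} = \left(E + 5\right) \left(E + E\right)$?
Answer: $- \frac{4498}{1113} \approx -4.0413$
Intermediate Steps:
$h{\left(E \right)} = 2 E \left(5 + E\right)$ ($h{\left(E \right)} = \left(5 + E\right) 2 E = 2 E \left(5 + E\right)$)
$o{\left(u,g \right)} = - 8 g$ ($o{\left(u,g \right)} = - 2 \cdot 4 g = - 8 g$)
$Z{\left(N,z \right)} = 4 - z - \frac{N}{N + 2 N \left(5 + N\right)}$ ($Z{\left(N,z \right)} = 4 - \left(\frac{N}{2 N \left(5 + N\right) + N} + z\right) = 4 - \left(\frac{N}{N + 2 N \left(5 + N\right)} + z\right) = 4 - \left(z + \frac{N}{N + 2 N \left(5 + N\right)}\right) = 4 - z - \frac{N}{N + 2 N \left(5 + N\right)}$)
$- Z{\left(o{\left(0,2 \right)},\frac{1}{159} \right)} = - \frac{43 - \frac{1}{159} + 8 \left(\left(-8\right) 2\right) - \frac{2 \left(5 - 16\right)}{159}}{11 + 2 \left(\left(-8\right) 2\right)} = - \frac{43 - \frac{1}{159} + 8 \left(-16\right) - \frac{2 \left(5 - 16\right)}{159}}{11 + 2 \left(-16\right)} = - \frac{43 - \frac{1}{159} - 128 - \frac{2}{159} \left(-11\right)}{11 - 32} = - \frac{43 - \frac{1}{159} - 128 + \frac{22}{159}}{-21} = - \frac{\left(-1\right) \left(-4498\right)}{21 \cdot 53} = \left(-1\right) \frac{4498}{1113} = - \frac{4498}{1113}$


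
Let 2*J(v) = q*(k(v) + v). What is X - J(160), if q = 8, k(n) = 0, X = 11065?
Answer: 10425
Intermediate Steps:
J(v) = 4*v (J(v) = (8*(0 + v))/2 = (8*v)/2 = 4*v)
X - J(160) = 11065 - 4*160 = 11065 - 1*640 = 11065 - 640 = 10425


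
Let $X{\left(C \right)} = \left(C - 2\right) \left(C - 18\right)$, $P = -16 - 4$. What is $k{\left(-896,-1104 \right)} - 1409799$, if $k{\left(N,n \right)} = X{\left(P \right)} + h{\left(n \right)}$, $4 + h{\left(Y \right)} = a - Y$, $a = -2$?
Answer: $-1407865$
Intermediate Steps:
$P = -20$ ($P = -16 - 4 = -20$)
$X{\left(C \right)} = \left(-18 + C\right) \left(-2 + C\right)$ ($X{\left(C \right)} = \left(-2 + C\right) \left(-18 + C\right) = \left(-18 + C\right) \left(-2 + C\right)$)
$h{\left(Y \right)} = -6 - Y$ ($h{\left(Y \right)} = -4 - \left(2 + Y\right) = -6 - Y$)
$k{\left(N,n \right)} = 830 - n$ ($k{\left(N,n \right)} = \left(36 + \left(-20\right)^{2} - -400\right) - \left(6 + n\right) = \left(36 + 400 + 400\right) - \left(6 + n\right) = 836 - \left(6 + n\right) = 830 - n$)
$k{\left(-896,-1104 \right)} - 1409799 = \left(830 - -1104\right) - 1409799 = \left(830 + 1104\right) - 1409799 = 1934 - 1409799 = -1407865$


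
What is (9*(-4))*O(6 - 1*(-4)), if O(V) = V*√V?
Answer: -360*√10 ≈ -1138.4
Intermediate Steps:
O(V) = V^(3/2)
(9*(-4))*O(6 - 1*(-4)) = (9*(-4))*(6 - 1*(-4))^(3/2) = -36*(6 + 4)^(3/2) = -360*√10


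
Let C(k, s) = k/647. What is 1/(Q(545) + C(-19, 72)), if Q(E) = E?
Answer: 647/352596 ≈ 0.0018350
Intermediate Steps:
C(k, s) = k/647 (C(k, s) = k*(1/647) = k/647)
1/(Q(545) + C(-19, 72)) = 1/(545 + (1/647)*(-19)) = 1/(545 - 19/647) = 1/(352596/647) = 647/352596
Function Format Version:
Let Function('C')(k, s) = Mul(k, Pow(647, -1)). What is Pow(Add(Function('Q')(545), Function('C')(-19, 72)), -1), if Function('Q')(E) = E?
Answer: Rational(647, 352596) ≈ 0.0018350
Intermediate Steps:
Function('C')(k, s) = Mul(Rational(1, 647), k) (Function('C')(k, s) = Mul(k, Rational(1, 647)) = Mul(Rational(1, 647), k))
Pow(Add(Function('Q')(545), Function('C')(-19, 72)), -1) = Pow(Add(545, Mul(Rational(1, 647), -19)), -1) = Pow(Add(545, Rational(-19, 647)), -1) = Pow(Rational(352596, 647), -1) = Rational(647, 352596)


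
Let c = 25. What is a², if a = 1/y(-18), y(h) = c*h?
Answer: 1/202500 ≈ 4.9383e-6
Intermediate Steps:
y(h) = 25*h
a = -1/450 (a = 1/(25*(-18)) = 1/(-450) = -1/450 ≈ -0.0022222)
a² = (-1/450)² = 1/202500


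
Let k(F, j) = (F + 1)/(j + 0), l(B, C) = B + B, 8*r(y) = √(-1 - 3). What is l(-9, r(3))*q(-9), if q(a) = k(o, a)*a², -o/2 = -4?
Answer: 1458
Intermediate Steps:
o = 8 (o = -2*(-4) = 8)
r(y) = I/4 (r(y) = √(-1 - 3)/8 = √(-4)/8 = (2*I)/8 = I/4)
l(B, C) = 2*B
k(F, j) = (1 + F)/j
q(a) = 9*a (q(a) = ((1 + 8)/a)*a² = (9/a)*a² = 9*a)
l(-9, r(3))*q(-9) = (2*(-9))*(9*(-9)) = -18*(-81) = 1458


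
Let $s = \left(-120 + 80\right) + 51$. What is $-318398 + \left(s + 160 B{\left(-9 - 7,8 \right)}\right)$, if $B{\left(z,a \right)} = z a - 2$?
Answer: $-339187$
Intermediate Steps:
$s = 11$ ($s = -40 + 51 = 11$)
$B{\left(z,a \right)} = -2 + a z$ ($B{\left(z,a \right)} = a z - 2 = -2 + a z$)
$-318398 + \left(s + 160 B{\left(-9 - 7,8 \right)}\right) = -318398 + \left(11 + 160 \left(-2 + 8 \left(-9 - 7\right)\right)\right) = -318398 + \left(11 + 160 \left(-2 + 8 \left(-16\right)\right)\right) = -318398 + \left(11 + 160 \left(-2 - 128\right)\right) = -318398 + \left(11 + 160 \left(-130\right)\right) = -318398 + \left(11 - 20800\right) = -318398 - 20789 = -339187$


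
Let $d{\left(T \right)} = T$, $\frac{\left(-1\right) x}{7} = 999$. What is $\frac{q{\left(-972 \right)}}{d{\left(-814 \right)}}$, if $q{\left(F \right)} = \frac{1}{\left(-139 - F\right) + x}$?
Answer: $\frac{1}{5014240} \approx 1.9943 \cdot 10^{-7}$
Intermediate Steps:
$x = -6993$ ($x = \left(-7\right) 999 = -6993$)
$q{\left(F \right)} = \frac{1}{-7132 - F}$ ($q{\left(F \right)} = \frac{1}{\left(-139 - F\right) - 6993} = \frac{1}{-7132 - F}$)
$\frac{q{\left(-972 \right)}}{d{\left(-814 \right)}} = \frac{\left(-1\right) \frac{1}{7132 - 972}}{-814} = - \frac{1}{6160} \left(- \frac{1}{814}\right) = \left(-1\right) \frac{1}{6160} \left(- \frac{1}{814}\right) = \left(- \frac{1}{6160}\right) \left(- \frac{1}{814}\right) = \frac{1}{5014240}$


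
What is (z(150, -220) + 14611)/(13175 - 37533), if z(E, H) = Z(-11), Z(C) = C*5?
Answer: -7278/12179 ≈ -0.59759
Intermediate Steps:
Z(C) = 5*C
z(E, H) = -55 (z(E, H) = 5*(-11) = -55)
(z(150, -220) + 14611)/(13175 - 37533) = (-55 + 14611)/(13175 - 37533) = 14556/(-24358) = 14556*(-1/24358) = -7278/12179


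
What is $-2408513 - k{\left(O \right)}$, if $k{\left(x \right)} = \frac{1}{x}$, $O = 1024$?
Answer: $- \frac{2466317313}{1024} \approx -2.4085 \cdot 10^{6}$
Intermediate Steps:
$-2408513 - k{\left(O \right)} = -2408513 - \frac{1}{1024} = - \frac{2466317313}{1024}$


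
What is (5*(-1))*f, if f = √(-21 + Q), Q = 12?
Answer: -15*I ≈ -15.0*I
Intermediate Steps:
f = 3*I (f = √(-21 + 12) = √(-9) = 3*I ≈ 3.0*I)
(5*(-1))*f = (5*(-1))*(3*I) = -15*I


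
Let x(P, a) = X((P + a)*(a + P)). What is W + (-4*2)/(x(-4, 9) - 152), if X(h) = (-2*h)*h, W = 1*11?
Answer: 7715/701 ≈ 11.006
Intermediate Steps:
W = 11
X(h) = -2*h²
x(P, a) = -2*(P + a)⁴ (x(P, a) = -2*(P + a)²*(a + P)² = -2*(P + a)⁴)
W + (-4*2)/(x(-4, 9) - 152) = 11 + (-4*2)/(-2*((-4)² + 9² + 2*(-4)*9)² - 152) = 11 - 8/(-2*(16 + 81 - 72)² - 152) = 11 - 8/(-2*25² - 152) = 11 - 8/(-2*625 - 152) = 11 - 8/(-1250 - 152) = 11 - 8/(-1402) = 11 - 1/1402*(-8) = 11 + 4/701 = 7715/701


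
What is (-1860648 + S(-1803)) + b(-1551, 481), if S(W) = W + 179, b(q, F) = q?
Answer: -1863823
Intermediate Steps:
S(W) = 179 + W
(-1860648 + S(-1803)) + b(-1551, 481) = (-1860648 + (179 - 1803)) - 1551 = (-1860648 - 1624) - 1551 = -1862272 - 1551 = -1863823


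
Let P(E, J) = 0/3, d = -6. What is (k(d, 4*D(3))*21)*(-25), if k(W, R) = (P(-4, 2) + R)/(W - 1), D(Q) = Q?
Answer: 900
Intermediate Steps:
P(E, J) = 0 (P(E, J) = 0*(⅓) = 0)
k(W, R) = R/(-1 + W) (k(W, R) = (0 + R)/(W - 1) = R/(-1 + W))
(k(d, 4*D(3))*21)*(-25) = (((4*3)/(-1 - 6))*21)*(-25) = ((12/(-7))*21)*(-25) = ((12*(-⅐))*21)*(-25) = -12/7*21*(-25) = -36*(-25) = 900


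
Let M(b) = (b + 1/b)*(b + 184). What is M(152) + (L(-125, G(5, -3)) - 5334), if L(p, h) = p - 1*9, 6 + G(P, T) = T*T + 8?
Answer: 866518/19 ≈ 45606.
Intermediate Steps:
G(P, T) = 2 + T² (G(P, T) = -6 + (T*T + 8) = -6 + (T² + 8) = -6 + (8 + T²) = 2 + T²)
L(p, h) = -9 + p (L(p, h) = p - 9 = -9 + p)
M(b) = (184 + b)*(b + 1/b) (M(b) = (b + 1/b)*(184 + b) = (184 + b)*(b + 1/b))
M(152) + (L(-125, G(5, -3)) - 5334) = (1 + 152² + 184*152 + 184/152) + ((-9 - 125) - 5334) = (1 + 23104 + 27968 + 184*(1/152)) + (-134 - 5334) = (1 + 23104 + 27968 + 23/19) - 5468 = 970410/19 - 5468 = 866518/19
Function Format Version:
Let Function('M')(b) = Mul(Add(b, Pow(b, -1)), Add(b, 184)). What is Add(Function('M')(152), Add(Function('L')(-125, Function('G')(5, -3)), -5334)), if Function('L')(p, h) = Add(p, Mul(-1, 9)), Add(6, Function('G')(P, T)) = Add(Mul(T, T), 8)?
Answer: Rational(866518, 19) ≈ 45606.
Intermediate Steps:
Function('G')(P, T) = Add(2, Pow(T, 2)) (Function('G')(P, T) = Add(-6, Add(Mul(T, T), 8)) = Add(-6, Add(Pow(T, 2), 8)) = Add(-6, Add(8, Pow(T, 2))) = Add(2, Pow(T, 2)))
Function('L')(p, h) = Add(-9, p) (Function('L')(p, h) = Add(p, -9) = Add(-9, p))
Function('M')(b) = Mul(Add(184, b), Add(b, Pow(b, -1))) (Function('M')(b) = Mul(Add(b, Pow(b, -1)), Add(184, b)) = Mul(Add(184, b), Add(b, Pow(b, -1))))
Add(Function('M')(152), Add(Function('L')(-125, Function('G')(5, -3)), -5334)) = Add(Add(1, Pow(152, 2), Mul(184, 152), Mul(184, Pow(152, -1))), Add(Add(-9, -125), -5334)) = Add(Add(1, 23104, 27968, Mul(184, Rational(1, 152))), Add(-134, -5334)) = Add(Add(1, 23104, 27968, Rational(23, 19)), -5468) = Add(Rational(970410, 19), -5468) = Rational(866518, 19)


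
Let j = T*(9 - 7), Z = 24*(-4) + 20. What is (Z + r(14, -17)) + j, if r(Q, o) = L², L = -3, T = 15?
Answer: -37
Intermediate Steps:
r(Q, o) = 9 (r(Q, o) = (-3)² = 9)
Z = -76 (Z = -96 + 20 = -76)
j = 30 (j = 15*(9 - 7) = 15*2 = 30)
(Z + r(14, -17)) + j = (-76 + 9) + 30 = -67 + 30 = -37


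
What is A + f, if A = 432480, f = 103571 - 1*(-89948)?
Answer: 625999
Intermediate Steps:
f = 193519 (f = 103571 + 89948 = 193519)
A + f = 432480 + 193519 = 625999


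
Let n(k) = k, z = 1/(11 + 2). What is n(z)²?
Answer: 1/169 ≈ 0.0059172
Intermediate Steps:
z = 1/13 ≈ 0.076923
n(z)² = (1/13)² = 1/169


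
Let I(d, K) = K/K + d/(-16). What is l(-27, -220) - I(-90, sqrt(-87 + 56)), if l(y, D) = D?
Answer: -1813/8 ≈ -226.63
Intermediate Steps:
I(d, K) = 1 - d/16 (I(d, K) = 1 + d*(-1/16) = 1 - d/16)
l(-27, -220) - I(-90, sqrt(-87 + 56)) = -220 - (1 - 1/16*(-90)) = -220 - (1 + 45/8) = -220 - 1*53/8 = -220 - 53/8 = -1813/8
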